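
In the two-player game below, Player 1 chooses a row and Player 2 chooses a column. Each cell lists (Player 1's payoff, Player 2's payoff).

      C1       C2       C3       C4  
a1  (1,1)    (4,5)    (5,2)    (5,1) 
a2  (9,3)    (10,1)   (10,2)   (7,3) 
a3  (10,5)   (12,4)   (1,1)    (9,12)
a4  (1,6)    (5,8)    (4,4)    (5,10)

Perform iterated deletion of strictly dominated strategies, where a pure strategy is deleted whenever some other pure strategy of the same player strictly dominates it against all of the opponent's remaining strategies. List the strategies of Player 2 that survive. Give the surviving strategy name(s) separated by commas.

Player 1's strategy a1 is strictly dominated by a2 (C1: 9>1, C2: 10>4, C3: 10>5, C4: 7>5) and is removed.
Row a4 is eliminated: a2 beats it against every remaining column (C1: 9>1, C2: 10>5, C3: 10>4, C4: 7>5).
Player 2's strategy C2 is strictly dominated by C1 (a2: 3>1, a3: 5>4) and is removed.
Player 2's strategy C3 is strictly dominated by C1 (a2: 3>2, a3: 5>1) and is removed.
For Player 1, a3 strictly dominates a2 on the remaining columns (C1: 10>9, C4: 9>7); eliminate a2.
Player 2's strategy C1 is strictly dominated by C4 (a3: 12>5) and is removed.
Among the remaining strategies, none is strictly dominated by another pure strategy of the same player, so the elimination stops.
Surviving strategies — Player 1: {a3}; Player 2: {C4}.

C4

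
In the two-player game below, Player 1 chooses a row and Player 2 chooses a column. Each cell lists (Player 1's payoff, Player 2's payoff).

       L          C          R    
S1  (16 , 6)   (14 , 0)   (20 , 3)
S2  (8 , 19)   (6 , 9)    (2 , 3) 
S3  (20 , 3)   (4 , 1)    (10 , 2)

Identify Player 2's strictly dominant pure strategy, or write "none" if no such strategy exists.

L vs C: S1: 6>0, S2: 19>9, S3: 3>1.
L vs R: S1: 6>3, S2: 19>3, S3: 3>2.
L strictly beats every other strategy against every opponent action, so it is strictly dominant.

L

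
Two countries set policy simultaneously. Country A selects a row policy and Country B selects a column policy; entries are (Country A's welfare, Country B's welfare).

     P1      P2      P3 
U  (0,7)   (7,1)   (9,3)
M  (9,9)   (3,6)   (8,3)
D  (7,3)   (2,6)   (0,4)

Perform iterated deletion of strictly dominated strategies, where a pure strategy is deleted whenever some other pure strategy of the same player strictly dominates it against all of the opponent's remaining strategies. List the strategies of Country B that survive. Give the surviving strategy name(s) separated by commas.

P1

Country A's strategy D is strictly dominated by M (P1: 9>7, P2: 3>2, P3: 8>0) and is removed.
Column P2 is eliminated: P1 beats it against every remaining row (U: 7>1, M: 9>6).
Column P3 is eliminated: P1 beats it against every remaining row (U: 7>3, M: 9>3).
Country A's strategy U is strictly dominated by M (P1: 9>0) and is removed.
Among the remaining strategies, none is strictly dominated by another pure strategy of the same player, so the elimination stops.
Surviving strategies — Country A: {M}; Country B: {P1}.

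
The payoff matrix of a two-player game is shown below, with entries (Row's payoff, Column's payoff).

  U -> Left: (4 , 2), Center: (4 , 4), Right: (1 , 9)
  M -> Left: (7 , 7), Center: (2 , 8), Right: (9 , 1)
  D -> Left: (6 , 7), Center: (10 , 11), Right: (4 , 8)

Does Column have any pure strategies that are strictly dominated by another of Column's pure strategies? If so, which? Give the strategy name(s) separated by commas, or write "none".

Left

Center strictly dominates Left — U: 4>2, M: 8>7, D: 11>7.
Nothing dominates Center: Left at U (4>2); Right at M (8>1).
Nothing dominates Right: Left at U (9>2); Center at U (9>4).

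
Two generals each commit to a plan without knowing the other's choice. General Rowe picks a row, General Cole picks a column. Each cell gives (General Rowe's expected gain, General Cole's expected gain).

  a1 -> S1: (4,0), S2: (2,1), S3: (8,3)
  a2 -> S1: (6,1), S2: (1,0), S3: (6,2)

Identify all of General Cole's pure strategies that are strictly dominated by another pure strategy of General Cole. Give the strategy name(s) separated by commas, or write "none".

S1 is strictly dominated by S3 (a1: 3>0, a2: 2>1).
S3 strictly dominates S2 — a1: 3>1, a2: 2>0.
Nothing dominates S3: S1 at a1 (3>0); S2 at a1 (3>1).

S1, S2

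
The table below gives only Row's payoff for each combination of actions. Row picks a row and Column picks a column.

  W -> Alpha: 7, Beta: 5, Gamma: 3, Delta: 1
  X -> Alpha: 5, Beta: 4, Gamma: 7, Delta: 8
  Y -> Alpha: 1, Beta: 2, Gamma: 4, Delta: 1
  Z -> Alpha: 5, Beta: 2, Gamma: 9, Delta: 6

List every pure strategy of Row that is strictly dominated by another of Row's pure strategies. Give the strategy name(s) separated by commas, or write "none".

W is not dominated — it holds its own against X at Alpha (7>5); Y at Alpha (7>1); Z at Alpha (7>5).
X is not dominated — it holds its own against W at Gamma (7>3); Y at Alpha (5>1); Z at Alpha (5=5).
Y: dominated, since X does at least as well everywhere (Alpha: 5>1, Beta: 4>2, Gamma: 7>4, Delta: 8>1).
Z: no other strategy beats it everywhere (W at Gamma (9>3); X at Alpha (5=5); Y at Alpha (5>1)).

Y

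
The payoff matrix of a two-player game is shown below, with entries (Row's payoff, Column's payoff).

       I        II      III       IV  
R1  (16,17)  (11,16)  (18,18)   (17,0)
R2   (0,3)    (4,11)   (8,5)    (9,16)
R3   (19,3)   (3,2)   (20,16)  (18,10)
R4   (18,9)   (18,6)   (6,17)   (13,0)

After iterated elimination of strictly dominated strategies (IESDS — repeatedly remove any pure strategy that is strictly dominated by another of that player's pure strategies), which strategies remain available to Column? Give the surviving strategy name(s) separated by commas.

III

Row R2 is eliminated: R1 beats it against every remaining column (I: 16>0, II: 11>4, III: 18>8, IV: 17>9).
Column's strategy I is strictly dominated by III (R1: 18>17, R3: 16>3, R4: 17>9) and is removed.
Column II is eliminated: III beats it against every remaining row (R1: 18>16, R3: 16>2, R4: 17>6).
For Row, R3 strictly dominates R1 on the remaining columns (III: 20>18, IV: 18>17); eliminate R1.
Row R4 is eliminated: R3 beats it against every remaining column (III: 20>6, IV: 18>13).
Column's strategy IV is strictly dominated by III (R3: 16>10) and is removed.
Among the remaining strategies, none is strictly dominated by another pure strategy of the same player, so the elimination stops.
Surviving strategies — Row: {R3}; Column: {III}.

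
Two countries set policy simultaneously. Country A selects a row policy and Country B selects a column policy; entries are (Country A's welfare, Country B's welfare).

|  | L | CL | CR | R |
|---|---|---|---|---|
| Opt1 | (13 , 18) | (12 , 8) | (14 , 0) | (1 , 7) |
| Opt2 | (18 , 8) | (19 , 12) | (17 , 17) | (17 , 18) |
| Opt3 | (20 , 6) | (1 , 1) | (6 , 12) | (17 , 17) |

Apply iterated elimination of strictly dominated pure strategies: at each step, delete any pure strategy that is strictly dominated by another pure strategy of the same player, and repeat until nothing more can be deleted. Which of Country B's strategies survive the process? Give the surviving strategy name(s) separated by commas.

Row Opt1 is eliminated: Opt2 beats it against every remaining column (L: 18>13, CL: 19>12, CR: 17>14, R: 17>1).
Column L is eliminated: CR beats it against every remaining row (Opt2: 17>8, Opt3: 12>6).
Column CL is eliminated: CR beats it against every remaining row (Opt2: 17>12, Opt3: 12>1).
For Country B, R strictly dominates CR on the remaining rows (Opt2: 18>17, Opt3: 17>12); eliminate CR.
Among the remaining strategies, none is strictly dominated by another pure strategy of the same player, so the elimination stops.
Surviving strategies — Country A: {Opt2, Opt3}; Country B: {R}.

R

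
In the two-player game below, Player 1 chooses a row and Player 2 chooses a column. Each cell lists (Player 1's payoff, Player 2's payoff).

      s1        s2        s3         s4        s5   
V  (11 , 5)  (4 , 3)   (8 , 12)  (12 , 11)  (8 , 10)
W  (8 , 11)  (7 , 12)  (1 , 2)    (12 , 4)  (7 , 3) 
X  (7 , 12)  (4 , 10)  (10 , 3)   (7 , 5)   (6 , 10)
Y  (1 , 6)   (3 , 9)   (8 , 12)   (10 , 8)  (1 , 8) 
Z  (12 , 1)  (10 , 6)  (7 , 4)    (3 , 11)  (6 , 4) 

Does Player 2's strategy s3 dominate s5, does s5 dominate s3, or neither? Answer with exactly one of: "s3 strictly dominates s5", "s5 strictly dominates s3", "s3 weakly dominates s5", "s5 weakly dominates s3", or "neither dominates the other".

neither dominates the other

s3's payoffs vs s5's, by Player 1's action — V: 12>10, W: 2<3, X: 3<10, Y: 12>8, Z: 4=4.
s3 does better at V, Y but worse at W, X; neither strategy dominates the other.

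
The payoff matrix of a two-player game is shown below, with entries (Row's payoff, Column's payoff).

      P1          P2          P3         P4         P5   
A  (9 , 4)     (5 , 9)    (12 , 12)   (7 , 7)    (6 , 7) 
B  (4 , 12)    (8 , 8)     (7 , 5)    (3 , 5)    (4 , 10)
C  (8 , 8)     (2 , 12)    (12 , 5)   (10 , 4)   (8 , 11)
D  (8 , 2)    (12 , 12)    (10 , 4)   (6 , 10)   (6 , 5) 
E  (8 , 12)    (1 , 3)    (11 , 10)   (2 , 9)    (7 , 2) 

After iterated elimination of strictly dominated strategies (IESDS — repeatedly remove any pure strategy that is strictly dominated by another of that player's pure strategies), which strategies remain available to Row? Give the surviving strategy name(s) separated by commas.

Row B is eliminated: D beats it against every remaining column (P1: 8>4, P2: 12>8, P3: 10>7, P4: 6>3, P5: 6>4).
For Column, P2 strictly dominates P5 on the remaining rows (A: 9>7, C: 12>11, D: 12>5, E: 3>2); eliminate P5.
Row E is eliminated: A beats it against every remaining column (P1: 9>8, P2: 5>1, P3: 12>11, P4: 7>2).
Column P1 is eliminated: P2 beats it against every remaining row (A: 9>4, C: 12>8, D: 12>2).
Column P4 is eliminated: P2 beats it against every remaining row (A: 9>7, C: 12>4, D: 12>10).
Among the remaining strategies, none is strictly dominated by another pure strategy of the same player, so the elimination stops.
Surviving strategies — Row: {A, C, D}; Column: {P2, P3}.

A, C, D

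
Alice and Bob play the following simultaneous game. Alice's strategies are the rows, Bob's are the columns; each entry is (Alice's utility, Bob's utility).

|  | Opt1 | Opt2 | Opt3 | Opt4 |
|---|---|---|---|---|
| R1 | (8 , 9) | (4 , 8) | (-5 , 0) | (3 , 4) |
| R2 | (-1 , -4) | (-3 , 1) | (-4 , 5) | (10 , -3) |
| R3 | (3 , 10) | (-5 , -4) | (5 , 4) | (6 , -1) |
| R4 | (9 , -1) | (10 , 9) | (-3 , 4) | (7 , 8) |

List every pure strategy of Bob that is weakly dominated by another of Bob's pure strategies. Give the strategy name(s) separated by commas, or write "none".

none

Nothing dominates Opt1: Opt2 at R1 (9>8); Opt3 at R1 (9>0); Opt4 at R1 (9>4).
Opt2: no other strategy beats it everywhere (Opt1 at R2 (1>-4); Opt3 at R1 (8>0); Opt4 at R1 (8>4)).
Opt3 is not dominated — it holds its own against Opt1 at R2 (5>-4); Opt2 at R2 (5>1); Opt4 at R2 (5>-3).
Opt4: no other strategy beats it everywhere (Opt1 at R2 (-3>-4); Opt2 at R3 (-1>-4); Opt3 at R1 (4>0)).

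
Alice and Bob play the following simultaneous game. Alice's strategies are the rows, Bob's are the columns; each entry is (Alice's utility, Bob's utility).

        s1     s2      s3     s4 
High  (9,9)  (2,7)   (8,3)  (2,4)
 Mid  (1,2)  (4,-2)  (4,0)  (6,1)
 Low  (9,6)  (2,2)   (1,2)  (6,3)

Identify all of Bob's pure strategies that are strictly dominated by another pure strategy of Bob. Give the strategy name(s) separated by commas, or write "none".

s2, s3, s4

Nothing dominates s1: s2 at High (9>7); s3 at High (9>3); s4 at High (9>4).
s2: dominated, since s1 does at least as well everywhere (High: 9>7, Mid: 2>-2, Low: 6>2).
s3 is strictly dominated by s1 (High: 9>3, Mid: 2>0, Low: 6>2).
s1 strictly dominates s4 — High: 9>4, Mid: 2>1, Low: 6>3.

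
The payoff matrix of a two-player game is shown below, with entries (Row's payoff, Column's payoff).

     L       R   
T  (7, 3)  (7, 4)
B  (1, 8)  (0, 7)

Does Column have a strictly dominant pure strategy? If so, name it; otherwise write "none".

none

L fails to dominate R at T (3<4).
R fails to dominate L at B (7<8).
No single strategy dominates all the others.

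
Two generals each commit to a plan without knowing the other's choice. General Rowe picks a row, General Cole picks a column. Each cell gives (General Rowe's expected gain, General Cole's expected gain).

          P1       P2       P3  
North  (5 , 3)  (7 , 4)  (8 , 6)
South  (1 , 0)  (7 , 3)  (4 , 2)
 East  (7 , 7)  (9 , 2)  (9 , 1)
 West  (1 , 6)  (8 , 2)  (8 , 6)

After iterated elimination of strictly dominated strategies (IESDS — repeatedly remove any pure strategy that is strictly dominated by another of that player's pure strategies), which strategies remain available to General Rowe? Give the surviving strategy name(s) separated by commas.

For General Rowe, East strictly dominates North on the remaining columns (P1: 7>5, P2: 9>7, P3: 9>8); eliminate North.
For General Rowe, East strictly dominates South on the remaining columns (P1: 7>1, P2: 9>7, P3: 9>4); eliminate South.
For General Rowe, East strictly dominates West on the remaining columns (P1: 7>1, P2: 9>8, P3: 9>8); eliminate West.
General Cole's strategy P2 is strictly dominated by P1 (East: 7>2) and is removed.
For General Cole, P1 strictly dominates P3 on the remaining rows (East: 7>1); eliminate P3.
Among the remaining strategies, none is strictly dominated by another pure strategy of the same player, so the elimination stops.
Surviving strategies — General Rowe: {East}; General Cole: {P1}.

East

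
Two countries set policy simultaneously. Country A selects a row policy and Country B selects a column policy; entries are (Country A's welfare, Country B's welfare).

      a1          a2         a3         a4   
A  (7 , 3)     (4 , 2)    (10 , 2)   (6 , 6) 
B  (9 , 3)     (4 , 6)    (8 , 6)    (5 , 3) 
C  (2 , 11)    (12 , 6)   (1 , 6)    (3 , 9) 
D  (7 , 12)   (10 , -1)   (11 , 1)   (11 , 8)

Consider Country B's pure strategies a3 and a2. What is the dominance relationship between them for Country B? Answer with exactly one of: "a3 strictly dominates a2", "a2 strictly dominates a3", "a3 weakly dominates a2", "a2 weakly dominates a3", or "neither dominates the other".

a3 weakly dominates a2

Compare a3 to a2 across each choice by Country A: A: 2=2, B: 6=6, C: 6=6, D: 1>-1.
a3 is at least as good everywhere and strictly better somewhere (tied only at A, B, C), so a3 weakly but not strictly dominates a2.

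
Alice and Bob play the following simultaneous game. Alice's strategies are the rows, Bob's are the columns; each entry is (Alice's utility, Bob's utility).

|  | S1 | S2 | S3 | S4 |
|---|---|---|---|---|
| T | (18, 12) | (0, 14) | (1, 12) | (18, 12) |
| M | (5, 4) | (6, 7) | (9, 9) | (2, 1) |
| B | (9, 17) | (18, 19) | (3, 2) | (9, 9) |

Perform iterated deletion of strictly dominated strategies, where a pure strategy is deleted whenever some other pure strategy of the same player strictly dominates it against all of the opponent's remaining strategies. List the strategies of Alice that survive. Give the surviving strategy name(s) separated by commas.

M, B

Bob's strategy S1 is strictly dominated by S2 (T: 14>12, M: 7>4, B: 19>17) and is removed.
For Bob, S2 strictly dominates S4 on the remaining rows (T: 14>12, M: 7>1, B: 19>9); eliminate S4.
For Alice, M strictly dominates T on the remaining columns (S2: 6>0, S3: 9>1); eliminate T.
Among the remaining strategies, none is strictly dominated by another pure strategy of the same player, so the elimination stops.
Surviving strategies — Alice: {M, B}; Bob: {S2, S3}.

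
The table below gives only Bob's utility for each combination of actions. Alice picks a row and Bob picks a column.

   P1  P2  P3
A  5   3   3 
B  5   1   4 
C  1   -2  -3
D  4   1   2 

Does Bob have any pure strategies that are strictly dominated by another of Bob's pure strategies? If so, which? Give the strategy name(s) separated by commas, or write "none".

P1: no other strategy beats it everywhere (P2 at A (5>3); P3 at A (5>3)).
P2: dominated, since P1 does at least as well everywhere (A: 5>3, B: 5>1, C: 1>-2, D: 4>1).
P3: dominated, since P1 does at least as well everywhere (A: 5>3, B: 5>4, C: 1>-3, D: 4>2).

P2, P3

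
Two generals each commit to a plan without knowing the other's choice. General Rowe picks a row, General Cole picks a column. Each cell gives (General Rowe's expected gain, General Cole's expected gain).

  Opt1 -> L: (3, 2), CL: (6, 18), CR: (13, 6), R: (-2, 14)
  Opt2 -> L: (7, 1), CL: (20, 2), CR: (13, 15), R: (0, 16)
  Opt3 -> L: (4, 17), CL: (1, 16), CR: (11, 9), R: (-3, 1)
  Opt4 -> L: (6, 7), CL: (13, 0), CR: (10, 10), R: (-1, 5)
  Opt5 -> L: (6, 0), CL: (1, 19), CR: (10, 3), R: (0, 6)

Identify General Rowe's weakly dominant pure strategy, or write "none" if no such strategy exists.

Opt2

Opt2 vs Opt1: L: 7>3, CL: 20>6, CR: 13=13, R: 0>-2.
Opt2 vs Opt3: L: 7>4, CL: 20>1, CR: 13>11, R: 0>-3.
Opt2 vs Opt4: L: 7>6, CL: 20>13, CR: 13>10, R: 0>-1.
Opt2 vs Opt5: L: 7>6, CL: 20>1, CR: 13>10, R: 0=0.
Opt2 is at least as good as every other strategy against every opponent action, so it is weakly dominant.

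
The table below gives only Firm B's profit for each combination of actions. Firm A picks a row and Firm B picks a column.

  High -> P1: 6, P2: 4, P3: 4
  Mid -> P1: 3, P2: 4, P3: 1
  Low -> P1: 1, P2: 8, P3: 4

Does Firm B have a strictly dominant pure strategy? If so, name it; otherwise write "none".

P1 fails to dominate P2 at Mid (3<4).
P2 fails to dominate P1 at High (4<6).
P3 fails to dominate P1 at High (4<6).
No single strategy dominates all the others.

none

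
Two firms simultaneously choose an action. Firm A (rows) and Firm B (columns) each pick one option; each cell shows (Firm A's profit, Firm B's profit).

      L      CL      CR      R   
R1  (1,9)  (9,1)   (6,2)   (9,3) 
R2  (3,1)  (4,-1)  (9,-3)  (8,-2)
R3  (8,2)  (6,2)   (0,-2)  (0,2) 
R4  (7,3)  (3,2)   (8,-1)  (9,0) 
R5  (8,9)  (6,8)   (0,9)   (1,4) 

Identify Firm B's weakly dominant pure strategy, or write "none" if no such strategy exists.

L vs CL: R1: 9>1, R2: 1>-1, R3: 2=2, R4: 3>2, R5: 9>8.
L vs CR: R1: 9>2, R2: 1>-3, R3: 2>-2, R4: 3>-1, R5: 9=9.
L vs R: R1: 9>3, R2: 1>-2, R3: 2=2, R4: 3>0, R5: 9>4.
L is at least as good as every other strategy against every opponent action, so it is weakly dominant.

L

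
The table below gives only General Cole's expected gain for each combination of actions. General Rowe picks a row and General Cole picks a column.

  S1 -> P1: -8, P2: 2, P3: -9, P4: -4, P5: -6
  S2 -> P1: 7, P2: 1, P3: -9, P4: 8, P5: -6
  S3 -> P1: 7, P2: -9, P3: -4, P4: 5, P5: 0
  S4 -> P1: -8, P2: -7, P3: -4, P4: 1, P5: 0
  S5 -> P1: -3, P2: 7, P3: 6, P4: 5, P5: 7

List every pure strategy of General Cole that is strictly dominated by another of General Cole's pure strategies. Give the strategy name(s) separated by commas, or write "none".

P3

P1: no other strategy beats it everywhere (P2 at S2 (7>1); P3 at S1 (-8>-9); P4 at S3 (7>5); P5 at S2 (7>-6)).
P2: no other strategy beats it everywhere (P1 at S1 (2>-8); P3 at S1 (2>-9); P4 at S1 (2>-4); P5 at S1 (2>-6)).
P5 strictly dominates P3 — S1: -6>-9, S2: -6>-9, S3: 0>-4, S4: 0>-4, S5: 7>6.
P4 is not dominated — it holds its own against P1 at S1 (-4>-8); P2 at S2 (8>1); P3 at S1 (-4>-9); P5 at S1 (-4>-6).
P5 is not dominated — it holds its own against P1 at S1 (-6>-8); P2 at S3 (0>-9); P3 at S1 (-6>-9); P4 at S5 (7>5).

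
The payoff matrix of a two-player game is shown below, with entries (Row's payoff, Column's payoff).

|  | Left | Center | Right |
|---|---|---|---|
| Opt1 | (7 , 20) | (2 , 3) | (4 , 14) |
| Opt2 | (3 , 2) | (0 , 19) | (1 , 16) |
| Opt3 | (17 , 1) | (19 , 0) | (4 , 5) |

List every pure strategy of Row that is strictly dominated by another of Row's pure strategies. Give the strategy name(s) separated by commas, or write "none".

Opt2

Opt1: no other strategy beats it everywhere (Opt2 at Left (7>3); Opt3 at Right (4=4)).
Opt1 strictly dominates Opt2 — Left: 7>3, Center: 2>0, Right: 4>1.
Opt3: no other strategy beats it everywhere (Opt1 at Left (17>7); Opt2 at Left (17>3)).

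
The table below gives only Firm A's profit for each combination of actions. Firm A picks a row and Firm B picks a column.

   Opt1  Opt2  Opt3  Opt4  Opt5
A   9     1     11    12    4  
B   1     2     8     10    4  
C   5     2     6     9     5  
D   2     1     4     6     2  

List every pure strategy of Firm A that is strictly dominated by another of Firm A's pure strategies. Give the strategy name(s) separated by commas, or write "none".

D

Nothing dominates A: B at Opt1 (9>1); C at Opt1 (9>5); D at Opt1 (9>2).
B: no other strategy beats it everywhere (A at Opt2 (2>1); C at Opt2 (2=2); D at Opt2 (2>1)).
C: no other strategy beats it everywhere (A at Opt2 (2>1); B at Opt1 (5>1); D at Opt1 (5>2)).
C strictly dominates D — Opt1: 5>2, Opt2: 2>1, Opt3: 6>4, Opt4: 9>6, Opt5: 5>2.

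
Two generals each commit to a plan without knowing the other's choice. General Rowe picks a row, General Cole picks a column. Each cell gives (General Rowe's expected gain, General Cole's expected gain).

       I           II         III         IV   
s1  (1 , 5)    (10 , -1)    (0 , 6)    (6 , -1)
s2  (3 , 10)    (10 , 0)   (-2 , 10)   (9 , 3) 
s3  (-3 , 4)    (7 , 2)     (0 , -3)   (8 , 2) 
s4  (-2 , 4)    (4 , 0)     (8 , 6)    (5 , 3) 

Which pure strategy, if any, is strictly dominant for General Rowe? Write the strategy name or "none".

s1 fails to dominate s2 at I (1<3).
s2 fails to dominate s1 at II (10=10).
s3 fails to dominate s1 at I (-3<1).
s4 fails to dominate s1 at I (-2<1).
No single strategy dominates all the others.

none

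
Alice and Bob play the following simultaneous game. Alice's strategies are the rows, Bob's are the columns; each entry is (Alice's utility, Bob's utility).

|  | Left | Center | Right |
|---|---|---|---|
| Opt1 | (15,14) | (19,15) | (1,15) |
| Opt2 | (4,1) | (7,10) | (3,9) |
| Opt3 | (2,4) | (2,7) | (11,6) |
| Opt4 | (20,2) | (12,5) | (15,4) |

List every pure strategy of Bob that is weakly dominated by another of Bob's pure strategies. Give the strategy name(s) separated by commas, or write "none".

Left, Right

Left is weakly dominated by Center (Opt1: 15>14, Opt2: 10>1, Opt3: 7>4, Opt4: 5>2).
Center: no other strategy beats it everywhere (Left at Opt1 (15>14); Right at Opt2 (10>9)).
Center weakly dominates Right — Opt1: 15=15, Opt2: 10>9, Opt3: 7>6, Opt4: 5>4.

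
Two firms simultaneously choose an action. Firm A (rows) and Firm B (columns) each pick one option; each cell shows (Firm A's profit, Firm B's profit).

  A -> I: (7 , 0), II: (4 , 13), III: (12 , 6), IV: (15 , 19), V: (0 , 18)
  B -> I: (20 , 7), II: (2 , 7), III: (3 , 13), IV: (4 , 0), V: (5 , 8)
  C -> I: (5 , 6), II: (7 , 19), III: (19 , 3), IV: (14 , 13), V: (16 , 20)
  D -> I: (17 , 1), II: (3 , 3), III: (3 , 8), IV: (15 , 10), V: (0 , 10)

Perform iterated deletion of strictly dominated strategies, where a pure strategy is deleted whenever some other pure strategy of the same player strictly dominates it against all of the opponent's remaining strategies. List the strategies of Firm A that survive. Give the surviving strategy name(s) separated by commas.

Firm B's strategy I is strictly dominated by V (A: 18>0, B: 8>7, C: 20>6, D: 10>1) and is removed.
Row B is eliminated: C beats it against every remaining column (II: 7>2, III: 19>3, IV: 14>4, V: 16>5).
Firm B's strategy II is strictly dominated by V (A: 18>13, C: 20>19, D: 10>3) and is removed.
For Firm B, IV strictly dominates III on the remaining rows (A: 19>6, C: 13>3, D: 10>8); eliminate III.
Among the remaining strategies, none is strictly dominated by another pure strategy of the same player, so the elimination stops.
Surviving strategies — Firm A: {A, C, D}; Firm B: {IV, V}.

A, C, D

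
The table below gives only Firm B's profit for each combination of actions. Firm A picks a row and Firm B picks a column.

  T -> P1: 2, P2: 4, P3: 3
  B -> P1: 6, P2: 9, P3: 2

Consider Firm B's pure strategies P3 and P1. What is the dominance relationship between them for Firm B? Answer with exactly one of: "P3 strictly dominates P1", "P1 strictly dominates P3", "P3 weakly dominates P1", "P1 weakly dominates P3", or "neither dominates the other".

Compare P3 to P1 across each choice by Firm A: T: 3>2, B: 2<6.
P3 does better at T but worse at B; neither strategy dominates the other.

neither dominates the other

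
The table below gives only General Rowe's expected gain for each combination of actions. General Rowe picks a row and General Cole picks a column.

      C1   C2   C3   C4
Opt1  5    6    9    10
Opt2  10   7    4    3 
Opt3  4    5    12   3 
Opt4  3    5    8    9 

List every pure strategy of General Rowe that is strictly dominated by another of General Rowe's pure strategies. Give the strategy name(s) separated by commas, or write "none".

Opt1 is not dominated — it holds its own against Opt2 at C3 (9>4); Opt3 at C1 (5>4); Opt4 at C1 (5>3).
Opt2: no other strategy beats it everywhere (Opt1 at C1 (10>5); Opt3 at C1 (10>4); Opt4 at C1 (10>3)).
Nothing dominates Opt3: Opt1 at C3 (12>9); Opt2 at C3 (12>4); Opt4 at C1 (4>3).
Opt4: dominated, since Opt1 does at least as well everywhere (C1: 5>3, C2: 6>5, C3: 9>8, C4: 10>9).

Opt4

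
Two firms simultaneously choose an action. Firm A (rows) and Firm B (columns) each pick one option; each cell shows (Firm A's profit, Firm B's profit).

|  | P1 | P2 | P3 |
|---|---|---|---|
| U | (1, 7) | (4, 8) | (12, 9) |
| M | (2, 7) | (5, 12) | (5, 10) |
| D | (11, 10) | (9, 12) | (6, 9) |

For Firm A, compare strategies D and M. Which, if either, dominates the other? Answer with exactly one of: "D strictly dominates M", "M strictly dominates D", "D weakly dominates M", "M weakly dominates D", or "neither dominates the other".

D's payoffs vs M's, by Firm B's action — P1: 11>2, P2: 9>5, P3: 6>5.
Every comparison favours D, so D strictly dominates M.

D strictly dominates M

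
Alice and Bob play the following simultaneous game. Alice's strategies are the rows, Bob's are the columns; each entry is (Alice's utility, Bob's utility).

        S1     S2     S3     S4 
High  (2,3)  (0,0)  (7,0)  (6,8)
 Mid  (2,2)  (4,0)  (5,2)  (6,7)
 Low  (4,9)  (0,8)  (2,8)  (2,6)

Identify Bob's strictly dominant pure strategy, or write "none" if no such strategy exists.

none

S1 fails to dominate S3 at Mid (2=2).
S2 fails to dominate S1 at High (0<3).
S3 fails to dominate S1 at High (0<3).
S4 fails to dominate S1 at Low (6<9).
No single strategy dominates all the others.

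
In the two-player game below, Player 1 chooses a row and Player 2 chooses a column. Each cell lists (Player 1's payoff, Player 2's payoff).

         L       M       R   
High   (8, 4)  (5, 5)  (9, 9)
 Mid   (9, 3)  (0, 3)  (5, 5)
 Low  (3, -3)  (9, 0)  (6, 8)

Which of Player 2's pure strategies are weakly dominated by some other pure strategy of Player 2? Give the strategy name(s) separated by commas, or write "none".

L, M

M weakly dominates L — High: 5>4, Mid: 3=3, Low: 0>-3.
R weakly dominates M — High: 9>5, Mid: 5>3, Low: 8>0.
Nothing dominates R: L at High (9>4); M at High (9>5).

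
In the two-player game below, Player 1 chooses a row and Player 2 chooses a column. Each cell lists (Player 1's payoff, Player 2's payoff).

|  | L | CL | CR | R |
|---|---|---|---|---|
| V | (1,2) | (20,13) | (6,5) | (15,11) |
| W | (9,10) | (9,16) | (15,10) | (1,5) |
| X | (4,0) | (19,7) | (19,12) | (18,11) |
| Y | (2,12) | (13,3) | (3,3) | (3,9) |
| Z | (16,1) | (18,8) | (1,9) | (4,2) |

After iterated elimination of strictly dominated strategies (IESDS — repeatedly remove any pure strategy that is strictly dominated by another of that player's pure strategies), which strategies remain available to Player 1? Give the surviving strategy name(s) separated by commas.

V, X

For Player 1, X strictly dominates Y on the remaining columns (L: 4>2, CL: 19>13, CR: 19>3, R: 18>3); eliminate Y.
Player 2's strategy L is strictly dominated by CL (V: 13>2, W: 16>10, X: 7>0, Z: 8>1) and is removed.
For Player 1, X strictly dominates W on the remaining columns (CL: 19>9, CR: 19>15, R: 18>1); eliminate W.
Row Z is eliminated: V beats it against every remaining column (CL: 20>18, CR: 6>1, R: 15>4).
Among the remaining strategies, none is strictly dominated by another pure strategy of the same player, so the elimination stops.
Surviving strategies — Player 1: {V, X}; Player 2: {CL, CR, R}.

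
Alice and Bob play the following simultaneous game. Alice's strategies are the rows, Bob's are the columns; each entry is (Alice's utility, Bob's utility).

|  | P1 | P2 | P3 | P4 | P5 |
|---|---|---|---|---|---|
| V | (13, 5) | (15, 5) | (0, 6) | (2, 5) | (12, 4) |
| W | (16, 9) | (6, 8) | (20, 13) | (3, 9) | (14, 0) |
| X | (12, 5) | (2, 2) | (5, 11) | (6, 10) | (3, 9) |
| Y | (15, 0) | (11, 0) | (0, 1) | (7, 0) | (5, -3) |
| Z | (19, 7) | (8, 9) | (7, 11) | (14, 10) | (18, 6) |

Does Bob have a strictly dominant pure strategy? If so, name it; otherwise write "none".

P3

P3 vs P1: V: 6>5, W: 13>9, X: 11>5, Y: 1>0, Z: 11>7.
P3 vs P2: V: 6>5, W: 13>8, X: 11>2, Y: 1>0, Z: 11>9.
P3 vs P4: V: 6>5, W: 13>9, X: 11>10, Y: 1>0, Z: 11>10.
P3 vs P5: V: 6>4, W: 13>0, X: 11>9, Y: 1>-3, Z: 11>6.
P3 strictly beats every other strategy against every opponent action, so it is strictly dominant.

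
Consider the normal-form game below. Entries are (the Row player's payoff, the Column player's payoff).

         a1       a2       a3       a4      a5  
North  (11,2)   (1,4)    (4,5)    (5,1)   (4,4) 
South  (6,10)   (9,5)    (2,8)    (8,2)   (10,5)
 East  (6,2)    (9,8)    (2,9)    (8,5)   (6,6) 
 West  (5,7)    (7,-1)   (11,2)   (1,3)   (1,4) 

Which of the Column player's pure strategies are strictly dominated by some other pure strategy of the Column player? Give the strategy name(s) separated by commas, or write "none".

a2, a4

a1: no other strategy beats it everywhere (a2 at South (10>5); a3 at South (10>8); a4 at North (2>1); a5 at South (10>5)).
a3 strictly dominates a2 — North: 5>4, South: 8>5, East: 9>8, West: 2>-1.
a3 is not dominated — it holds its own against a1 at North (5>2); a2 at North (5>4); a4 at North (5>1); a5 at North (5>4).
a4: dominated, since a5 does at least as well everywhere (North: 4>1, South: 5>2, East: 6>5, West: 4>3).
Nothing dominates a5: a1 at North (4>2); a2 at North (4=4); a3 at West (4>2); a4 at North (4>1).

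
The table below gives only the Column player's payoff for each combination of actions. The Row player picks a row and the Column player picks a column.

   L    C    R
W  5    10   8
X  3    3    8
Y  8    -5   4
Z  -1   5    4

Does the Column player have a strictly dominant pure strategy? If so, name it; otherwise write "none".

none

L fails to dominate C at W (5<10).
C fails to dominate L at X (3=3).
R fails to dominate L at Y (4<8).
No single strategy dominates all the others.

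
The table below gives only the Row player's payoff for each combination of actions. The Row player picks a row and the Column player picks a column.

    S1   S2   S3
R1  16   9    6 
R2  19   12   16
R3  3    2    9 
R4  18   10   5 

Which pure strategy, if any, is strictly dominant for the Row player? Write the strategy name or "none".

R2

R2 vs R1: S1: 19>16, S2: 12>9, S3: 16>6.
R2 vs R3: S1: 19>3, S2: 12>2, S3: 16>9.
R2 vs R4: S1: 19>18, S2: 12>10, S3: 16>5.
R2 strictly beats every other strategy against every opponent action, so it is strictly dominant.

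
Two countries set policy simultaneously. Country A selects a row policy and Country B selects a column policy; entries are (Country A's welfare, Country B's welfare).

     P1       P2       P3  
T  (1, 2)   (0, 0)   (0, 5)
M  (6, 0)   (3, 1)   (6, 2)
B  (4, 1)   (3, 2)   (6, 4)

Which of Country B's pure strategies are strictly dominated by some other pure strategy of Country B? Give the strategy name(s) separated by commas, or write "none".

P1: dominated, since P3 does at least as well everywhere (T: 5>2, M: 2>0, B: 4>1).
P3 strictly dominates P2 — T: 5>0, M: 2>1, B: 4>2.
P3 is not dominated — it holds its own against P1 at T (5>2); P2 at T (5>0).

P1, P2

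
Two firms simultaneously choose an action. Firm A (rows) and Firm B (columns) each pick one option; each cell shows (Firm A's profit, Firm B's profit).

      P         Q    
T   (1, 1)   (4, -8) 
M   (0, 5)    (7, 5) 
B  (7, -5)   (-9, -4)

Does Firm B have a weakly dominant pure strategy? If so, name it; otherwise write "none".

P fails to dominate Q at B (-5<-4).
Q fails to dominate P at T (-8<1).
No single strategy dominates all the others.

none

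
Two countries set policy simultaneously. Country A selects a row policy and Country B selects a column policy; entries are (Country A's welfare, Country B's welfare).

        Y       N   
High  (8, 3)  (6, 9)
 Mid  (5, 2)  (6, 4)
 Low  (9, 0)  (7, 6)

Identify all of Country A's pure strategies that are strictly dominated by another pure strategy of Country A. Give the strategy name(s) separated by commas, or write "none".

Low strictly dominates High — Y: 9>8, N: 7>6.
Mid: dominated, since Low does at least as well everywhere (Y: 9>5, N: 7>6).
Nothing dominates Low: High at Y (9>8); Mid at Y (9>5).

High, Mid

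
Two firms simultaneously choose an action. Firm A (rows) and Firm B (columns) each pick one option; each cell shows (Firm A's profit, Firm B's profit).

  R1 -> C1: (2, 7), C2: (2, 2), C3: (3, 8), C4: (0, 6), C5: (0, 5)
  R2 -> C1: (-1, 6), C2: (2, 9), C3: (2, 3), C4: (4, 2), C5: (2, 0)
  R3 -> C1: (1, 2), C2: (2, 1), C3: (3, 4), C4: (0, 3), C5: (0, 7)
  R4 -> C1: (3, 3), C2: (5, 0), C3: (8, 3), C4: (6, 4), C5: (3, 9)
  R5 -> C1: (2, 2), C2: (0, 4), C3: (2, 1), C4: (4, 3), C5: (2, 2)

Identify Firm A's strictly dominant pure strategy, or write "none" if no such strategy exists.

R4

R4 vs R1: C1: 3>2, C2: 5>2, C3: 8>3, C4: 6>0, C5: 3>0.
R4 vs R2: C1: 3>-1, C2: 5>2, C3: 8>2, C4: 6>4, C5: 3>2.
R4 vs R3: C1: 3>1, C2: 5>2, C3: 8>3, C4: 6>0, C5: 3>0.
R4 vs R5: C1: 3>2, C2: 5>0, C3: 8>2, C4: 6>4, C5: 3>2.
R4 strictly beats every other strategy against every opponent action, so it is strictly dominant.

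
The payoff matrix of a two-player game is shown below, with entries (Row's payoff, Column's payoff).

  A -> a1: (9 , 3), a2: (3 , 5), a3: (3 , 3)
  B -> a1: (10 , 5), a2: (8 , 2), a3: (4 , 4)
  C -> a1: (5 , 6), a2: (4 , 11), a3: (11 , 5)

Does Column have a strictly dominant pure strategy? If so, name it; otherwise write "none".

a1 fails to dominate a2 at A (3<5).
a2 fails to dominate a1 at B (2<5).
a3 fails to dominate a1 at A (3=3).
No single strategy dominates all the others.

none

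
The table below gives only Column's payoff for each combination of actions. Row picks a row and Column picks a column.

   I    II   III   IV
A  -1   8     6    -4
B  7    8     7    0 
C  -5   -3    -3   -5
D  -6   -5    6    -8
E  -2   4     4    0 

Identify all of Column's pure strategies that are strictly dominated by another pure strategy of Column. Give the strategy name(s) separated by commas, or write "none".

I is strictly dominated by II (A: 8>-1, B: 8>7, C: -3>-5, D: -5>-6, E: 4>-2).
II is not dominated — it holds its own against I at A (8>-1); III at A (8>6); IV at A (8>-4).
Nothing dominates III: I at A (6>-1); II at C (-3=-3); IV at A (6>-4).
IV is strictly dominated by II (A: 8>-4, B: 8>0, C: -3>-5, D: -5>-8, E: 4>0).

I, IV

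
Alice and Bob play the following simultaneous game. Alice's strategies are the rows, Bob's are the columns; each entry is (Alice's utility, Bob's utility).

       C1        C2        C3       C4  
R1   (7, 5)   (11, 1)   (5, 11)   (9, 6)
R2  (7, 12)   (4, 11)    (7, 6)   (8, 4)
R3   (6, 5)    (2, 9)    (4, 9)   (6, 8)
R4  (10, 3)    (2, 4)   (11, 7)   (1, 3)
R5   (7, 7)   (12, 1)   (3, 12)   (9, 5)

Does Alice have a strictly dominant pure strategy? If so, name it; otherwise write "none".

none

R1 fails to dominate R2 at C1 (7=7).
R2 fails to dominate R1 at C1 (7=7).
R3 fails to dominate R1 at C1 (6<7).
R4 fails to dominate R1 at C2 (2<11).
R5 fails to dominate R1 at C1 (7=7).
No single strategy dominates all the others.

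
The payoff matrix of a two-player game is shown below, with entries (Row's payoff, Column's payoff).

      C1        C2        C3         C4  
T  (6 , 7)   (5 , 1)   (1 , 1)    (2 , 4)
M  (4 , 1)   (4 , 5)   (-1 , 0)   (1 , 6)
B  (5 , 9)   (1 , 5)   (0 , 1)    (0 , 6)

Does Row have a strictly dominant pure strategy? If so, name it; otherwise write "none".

T

T vs M: C1: 6>4, C2: 5>4, C3: 1>-1, C4: 2>1.
T vs B: C1: 6>5, C2: 5>1, C3: 1>0, C4: 2>0.
T strictly beats every other strategy against every opponent action, so it is strictly dominant.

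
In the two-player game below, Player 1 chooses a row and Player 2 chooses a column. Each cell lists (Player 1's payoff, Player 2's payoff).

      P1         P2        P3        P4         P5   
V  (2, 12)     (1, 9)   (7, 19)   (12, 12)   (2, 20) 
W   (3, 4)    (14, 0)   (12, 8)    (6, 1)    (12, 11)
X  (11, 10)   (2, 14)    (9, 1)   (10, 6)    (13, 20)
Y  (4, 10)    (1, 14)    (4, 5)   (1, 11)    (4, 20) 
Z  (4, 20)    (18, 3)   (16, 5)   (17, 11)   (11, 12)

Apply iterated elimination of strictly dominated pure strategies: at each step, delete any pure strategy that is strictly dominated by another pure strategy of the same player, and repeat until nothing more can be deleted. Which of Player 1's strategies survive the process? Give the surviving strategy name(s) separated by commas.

Player 1's strategy V is strictly dominated by Z (P1: 4>2, P2: 18>1, P3: 16>7, P4: 17>12, P5: 11>2) and is removed.
Row Y is eliminated: X beats it against every remaining column (P1: 11>4, P2: 2>1, P3: 9>4, P4: 10>1, P5: 13>4).
Player 2's strategy P2 is strictly dominated by P5 (W: 11>0, X: 20>14, Z: 12>3) and is removed.
Column P3 is eliminated: P5 beats it against every remaining row (W: 11>8, X: 20>1, Z: 12>5).
For Player 1, X strictly dominates W on the remaining columns (P1: 11>3, P4: 10>6, P5: 13>12); eliminate W.
For Player 2, P1 strictly dominates P4 on the remaining rows (X: 10>6, Z: 20>11); eliminate P4.
For Player 1, X strictly dominates Z on the remaining columns (P1: 11>4, P5: 13>11); eliminate Z.
For Player 2, P5 strictly dominates P1 on the remaining rows (X: 20>10); eliminate P1.
Among the remaining strategies, none is strictly dominated by another pure strategy of the same player, so the elimination stops.
Surviving strategies — Player 1: {X}; Player 2: {P5}.

X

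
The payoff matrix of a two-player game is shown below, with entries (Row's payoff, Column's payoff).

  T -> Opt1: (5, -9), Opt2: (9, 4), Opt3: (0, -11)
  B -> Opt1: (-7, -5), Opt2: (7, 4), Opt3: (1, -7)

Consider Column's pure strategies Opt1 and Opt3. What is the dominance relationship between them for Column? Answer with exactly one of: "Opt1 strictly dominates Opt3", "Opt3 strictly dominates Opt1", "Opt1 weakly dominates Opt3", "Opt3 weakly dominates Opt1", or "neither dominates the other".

Opt1 strictly dominates Opt3

Opt1's payoffs vs Opt3's, by Row's action — T: -9>-11, B: -5>-7.
Every comparison favours Opt1, so Opt1 strictly dominates Opt3.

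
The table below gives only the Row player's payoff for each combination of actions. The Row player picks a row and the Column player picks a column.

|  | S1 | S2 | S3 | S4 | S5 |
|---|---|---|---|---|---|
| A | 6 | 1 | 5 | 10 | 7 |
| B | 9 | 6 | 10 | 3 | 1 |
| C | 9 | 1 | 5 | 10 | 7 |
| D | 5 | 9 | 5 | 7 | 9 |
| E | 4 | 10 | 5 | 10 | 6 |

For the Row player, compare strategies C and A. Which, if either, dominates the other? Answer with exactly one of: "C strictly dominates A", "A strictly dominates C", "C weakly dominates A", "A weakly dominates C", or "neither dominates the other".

C weakly dominates A

C's payoffs vs A's, by the Column player's action — S1: 9>6, S2: 1=1, S3: 5=5, S4: 10=10, S5: 7=7.
C is at least as good everywhere and strictly better somewhere (tied only at S2, S3, S4, S5), so C weakly but not strictly dominates A.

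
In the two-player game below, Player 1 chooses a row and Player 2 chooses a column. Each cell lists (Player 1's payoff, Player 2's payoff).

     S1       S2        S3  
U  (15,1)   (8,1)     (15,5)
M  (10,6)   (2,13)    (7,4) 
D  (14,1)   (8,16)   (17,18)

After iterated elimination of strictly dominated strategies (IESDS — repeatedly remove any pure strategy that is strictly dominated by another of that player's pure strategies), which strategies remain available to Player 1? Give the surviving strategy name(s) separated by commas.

D

For Player 1, U strictly dominates M on the remaining columns (S1: 15>10, S2: 8>2, S3: 15>7); eliminate M.
Column S1 is eliminated: S3 beats it against every remaining row (U: 5>1, D: 18>1).
Player 2's strategy S2 is strictly dominated by S3 (U: 5>1, D: 18>16) and is removed.
Row U is eliminated: D beats it against every remaining column (S3: 17>15).
Among the remaining strategies, none is strictly dominated by another pure strategy of the same player, so the elimination stops.
Surviving strategies — Player 1: {D}; Player 2: {S3}.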